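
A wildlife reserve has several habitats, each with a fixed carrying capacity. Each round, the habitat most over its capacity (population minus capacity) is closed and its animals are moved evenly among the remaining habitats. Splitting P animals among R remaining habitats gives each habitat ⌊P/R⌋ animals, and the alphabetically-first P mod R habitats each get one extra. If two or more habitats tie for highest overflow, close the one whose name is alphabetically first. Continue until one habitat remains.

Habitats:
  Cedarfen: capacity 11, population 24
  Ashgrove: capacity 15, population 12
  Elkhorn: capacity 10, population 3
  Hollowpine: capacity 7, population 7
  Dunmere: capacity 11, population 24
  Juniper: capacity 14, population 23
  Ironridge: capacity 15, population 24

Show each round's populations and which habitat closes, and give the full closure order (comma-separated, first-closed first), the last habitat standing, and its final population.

Closure order: Cedarfen, Dunmere, Ironridge, Juniper, Hollowpine, Ashgrove
Last habitat: Elkhorn with 117 animals

Round 1: Ashgrove=12 Cedarfen=24 Dunmere=24 Elkhorn=3 Hollowpine=7 Ironridge=24 Juniper=23 → close Cedarfen (overflow 13)
  24÷6 = 4 each, +1 to first 0
Round 2: Ashgrove=16 Dunmere=28 Elkhorn=7 Hollowpine=11 Ironridge=28 Juniper=27 → close Dunmere (overflow 17)
  28÷5 = 5 each, +1 to first 3
Round 3: Ashgrove=22 Elkhorn=13 Hollowpine=17 Ironridge=33 Juniper=32 → close Ironridge (overflow 18)
  33÷4 = 8 each, +1 to first 1
Round 4: Ashgrove=31 Elkhorn=21 Hollowpine=25 Juniper=40 → close Juniper (overflow 26)
  40÷3 = 13 each, +1 to first 1
Round 5: Ashgrove=45 Elkhorn=34 Hollowpine=38 → close Hollowpine (overflow 31)
  38÷2 = 19 each, +1 to first 0
Round 6: Ashgrove=64 Elkhorn=53 → close Ashgrove (overflow 49)
  64÷1 = 64 each, +1 to first 0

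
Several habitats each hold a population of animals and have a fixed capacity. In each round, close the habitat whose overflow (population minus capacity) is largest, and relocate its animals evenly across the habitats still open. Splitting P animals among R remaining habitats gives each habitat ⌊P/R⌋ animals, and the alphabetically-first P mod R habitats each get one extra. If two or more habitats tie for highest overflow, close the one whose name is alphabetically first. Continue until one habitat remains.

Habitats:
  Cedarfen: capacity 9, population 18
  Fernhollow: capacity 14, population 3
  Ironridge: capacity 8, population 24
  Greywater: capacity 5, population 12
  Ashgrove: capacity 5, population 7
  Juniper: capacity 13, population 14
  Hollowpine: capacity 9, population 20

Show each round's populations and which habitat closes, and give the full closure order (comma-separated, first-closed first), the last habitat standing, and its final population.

Round 1: Ashgrove=7 Cedarfen=18 Fernhollow=3 Greywater=12 Hollowpine=20 Ironridge=24 Juniper=14 → close Ironridge (overflow 16)
  24÷6 = 4 each, +1 to first 0
Round 2: Ashgrove=11 Cedarfen=22 Fernhollow=7 Greywater=16 Hollowpine=24 Juniper=18 → close Hollowpine (overflow 15)
  24÷5 = 4 each, +1 to first 4
Round 3: Ashgrove=16 Cedarfen=27 Fernhollow=12 Greywater=21 Juniper=22 → close Cedarfen (overflow 18)
  27÷4 = 6 each, +1 to first 3
Round 4: Ashgrove=23 Fernhollow=19 Greywater=28 Juniper=28 → close Greywater (overflow 23)
  28÷3 = 9 each, +1 to first 1
Round 5: Ashgrove=33 Fernhollow=28 Juniper=37 → close Ashgrove (overflow 28)
  33÷2 = 16 each, +1 to first 1
Round 6: Fernhollow=45 Juniper=53 → close Juniper (overflow 40)
  53÷1 = 53 each, +1 to first 0

Closure order: Ironridge, Hollowpine, Cedarfen, Greywater, Ashgrove, Juniper
Last habitat: Fernhollow with 98 animals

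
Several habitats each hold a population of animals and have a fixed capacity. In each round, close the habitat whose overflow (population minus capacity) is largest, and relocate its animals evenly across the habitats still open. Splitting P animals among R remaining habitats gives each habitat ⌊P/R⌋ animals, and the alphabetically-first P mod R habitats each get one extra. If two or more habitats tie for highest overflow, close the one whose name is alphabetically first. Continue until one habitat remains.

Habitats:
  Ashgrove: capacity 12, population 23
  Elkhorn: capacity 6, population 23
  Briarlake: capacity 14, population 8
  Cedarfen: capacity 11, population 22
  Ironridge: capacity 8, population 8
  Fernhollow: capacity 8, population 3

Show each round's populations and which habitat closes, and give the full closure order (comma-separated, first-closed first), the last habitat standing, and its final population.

Round 1: Ashgrove=23 Briarlake=8 Cedarfen=22 Elkhorn=23 Fernhollow=3 Ironridge=8 → close Elkhorn (overflow 17)
  23÷5 = 4 each, +1 to first 3
Round 2: Ashgrove=28 Briarlake=13 Cedarfen=27 Fernhollow=7 Ironridge=12 → close Ashgrove (overflow 16)
  28÷4 = 7 each, +1 to first 0
Round 3: Briarlake=20 Cedarfen=34 Fernhollow=14 Ironridge=19 → close Cedarfen (overflow 23)
  34÷3 = 11 each, +1 to first 1
Round 4: Briarlake=32 Fernhollow=25 Ironridge=30 → close Ironridge (overflow 22)
  30÷2 = 15 each, +1 to first 0
Round 5: Briarlake=47 Fernhollow=40 → close Briarlake (overflow 33)
  47÷1 = 47 each, +1 to first 0

Closure order: Elkhorn, Ashgrove, Cedarfen, Ironridge, Briarlake
Last habitat: Fernhollow with 87 animals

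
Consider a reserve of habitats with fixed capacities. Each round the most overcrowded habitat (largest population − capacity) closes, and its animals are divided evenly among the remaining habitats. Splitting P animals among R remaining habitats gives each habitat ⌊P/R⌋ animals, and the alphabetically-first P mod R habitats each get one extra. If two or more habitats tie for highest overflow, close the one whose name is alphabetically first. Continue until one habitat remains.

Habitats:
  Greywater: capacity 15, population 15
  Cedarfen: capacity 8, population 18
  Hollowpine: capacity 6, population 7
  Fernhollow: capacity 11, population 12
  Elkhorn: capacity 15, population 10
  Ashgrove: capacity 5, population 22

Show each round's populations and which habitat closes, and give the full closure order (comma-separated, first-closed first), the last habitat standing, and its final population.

Round 1: Ashgrove=22 Cedarfen=18 Elkhorn=10 Fernhollow=12 Greywater=15 Hollowpine=7 → close Ashgrove (overflow 17)
  22÷5 = 4 each, +1 to first 2
Round 2: Cedarfen=23 Elkhorn=15 Fernhollow=16 Greywater=19 Hollowpine=11 → close Cedarfen (overflow 15)
  23÷4 = 5 each, +1 to first 3
Round 3: Elkhorn=21 Fernhollow=22 Greywater=25 Hollowpine=16 → close Fernhollow (overflow 11)
  22÷3 = 7 each, +1 to first 1
Round 4: Elkhorn=29 Greywater=32 Hollowpine=23 → close Greywater (overflow 17)
  32÷2 = 16 each, +1 to first 0
Round 5: Elkhorn=45 Hollowpine=39 → close Hollowpine (overflow 33)
  39÷1 = 39 each, +1 to first 0

Closure order: Ashgrove, Cedarfen, Fernhollow, Greywater, Hollowpine
Last habitat: Elkhorn with 84 animals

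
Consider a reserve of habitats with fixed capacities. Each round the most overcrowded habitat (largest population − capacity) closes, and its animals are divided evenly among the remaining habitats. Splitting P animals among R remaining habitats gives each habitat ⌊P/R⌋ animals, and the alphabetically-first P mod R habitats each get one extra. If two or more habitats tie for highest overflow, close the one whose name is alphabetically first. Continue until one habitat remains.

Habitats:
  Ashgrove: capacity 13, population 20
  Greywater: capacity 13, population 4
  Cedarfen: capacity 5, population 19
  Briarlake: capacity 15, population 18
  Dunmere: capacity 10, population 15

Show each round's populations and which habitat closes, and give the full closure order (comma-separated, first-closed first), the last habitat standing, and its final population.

Round 1: Ashgrove=20 Briarlake=18 Cedarfen=19 Dunmere=15 Greywater=4 → close Cedarfen (overflow 14)
  19÷4 = 4 each, +1 to first 3
Round 2: Ashgrove=25 Briarlake=23 Dunmere=20 Greywater=8 → close Ashgrove (overflow 12)
  25÷3 = 8 each, +1 to first 1
Round 3: Briarlake=32 Dunmere=28 Greywater=16 → close Dunmere (overflow 18)
  28÷2 = 14 each, +1 to first 0
Round 4: Briarlake=46 Greywater=30 → close Briarlake (overflow 31)
  46÷1 = 46 each, +1 to first 0

Closure order: Cedarfen, Ashgrove, Dunmere, Briarlake
Last habitat: Greywater with 76 animals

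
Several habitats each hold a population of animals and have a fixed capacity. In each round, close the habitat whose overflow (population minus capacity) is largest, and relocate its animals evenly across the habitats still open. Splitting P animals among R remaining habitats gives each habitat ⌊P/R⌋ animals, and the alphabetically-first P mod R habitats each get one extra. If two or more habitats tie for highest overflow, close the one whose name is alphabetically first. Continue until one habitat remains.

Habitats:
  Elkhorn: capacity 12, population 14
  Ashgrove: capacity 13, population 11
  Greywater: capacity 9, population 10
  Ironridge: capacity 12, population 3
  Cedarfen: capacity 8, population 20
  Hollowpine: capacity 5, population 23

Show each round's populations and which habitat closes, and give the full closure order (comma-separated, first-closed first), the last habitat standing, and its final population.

Round 1: Ashgrove=11 Cedarfen=20 Elkhorn=14 Greywater=10 Hollowpine=23 Ironridge=3 → close Hollowpine (overflow 18)
  23÷5 = 4 each, +1 to first 3
Round 2: Ashgrove=16 Cedarfen=25 Elkhorn=19 Greywater=14 Ironridge=7 → close Cedarfen (overflow 17)
  25÷4 = 6 each, +1 to first 1
Round 3: Ashgrove=23 Elkhorn=25 Greywater=20 Ironridge=13 → close Elkhorn (overflow 13)
  25÷3 = 8 each, +1 to first 1
Round 4: Ashgrove=32 Greywater=28 Ironridge=21 → close Ashgrove (overflow 19)
  32÷2 = 16 each, +1 to first 0
Round 5: Greywater=44 Ironridge=37 → close Greywater (overflow 35)
  44÷1 = 44 each, +1 to first 0

Closure order: Hollowpine, Cedarfen, Elkhorn, Ashgrove, Greywater
Last habitat: Ironridge with 81 animals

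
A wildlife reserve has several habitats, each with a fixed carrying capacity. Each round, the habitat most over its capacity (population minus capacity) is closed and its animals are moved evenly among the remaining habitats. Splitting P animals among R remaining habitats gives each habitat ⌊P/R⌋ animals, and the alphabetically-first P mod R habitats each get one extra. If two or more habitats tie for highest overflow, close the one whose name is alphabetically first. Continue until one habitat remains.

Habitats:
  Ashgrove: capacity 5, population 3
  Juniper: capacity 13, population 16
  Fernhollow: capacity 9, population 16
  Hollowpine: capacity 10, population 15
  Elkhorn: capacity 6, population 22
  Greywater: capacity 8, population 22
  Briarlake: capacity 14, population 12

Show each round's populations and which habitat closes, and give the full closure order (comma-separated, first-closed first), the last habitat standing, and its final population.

Closure order: Elkhorn, Greywater, Fernhollow, Hollowpine, Juniper, Ashgrove
Last habitat: Briarlake with 106 animals

Round 1: Ashgrove=3 Briarlake=12 Elkhorn=22 Fernhollow=16 Greywater=22 Hollowpine=15 Juniper=16 → close Elkhorn (overflow 16)
  22÷6 = 3 each, +1 to first 4
Round 2: Ashgrove=7 Briarlake=16 Fernhollow=20 Greywater=26 Hollowpine=18 Juniper=19 → close Greywater (overflow 18)
  26÷5 = 5 each, +1 to first 1
Round 3: Ashgrove=13 Briarlake=21 Fernhollow=25 Hollowpine=23 Juniper=24 → close Fernhollow (overflow 16)
  25÷4 = 6 each, +1 to first 1
Round 4: Ashgrove=20 Briarlake=27 Hollowpine=29 Juniper=30 → close Hollowpine (overflow 19)
  29÷3 = 9 each, +1 to first 2
Round 5: Ashgrove=30 Briarlake=37 Juniper=39 → close Juniper (overflow 26)
  39÷2 = 19 each, +1 to first 1
Round 6: Ashgrove=50 Briarlake=56 → close Ashgrove (overflow 45)
  50÷1 = 50 each, +1 to first 0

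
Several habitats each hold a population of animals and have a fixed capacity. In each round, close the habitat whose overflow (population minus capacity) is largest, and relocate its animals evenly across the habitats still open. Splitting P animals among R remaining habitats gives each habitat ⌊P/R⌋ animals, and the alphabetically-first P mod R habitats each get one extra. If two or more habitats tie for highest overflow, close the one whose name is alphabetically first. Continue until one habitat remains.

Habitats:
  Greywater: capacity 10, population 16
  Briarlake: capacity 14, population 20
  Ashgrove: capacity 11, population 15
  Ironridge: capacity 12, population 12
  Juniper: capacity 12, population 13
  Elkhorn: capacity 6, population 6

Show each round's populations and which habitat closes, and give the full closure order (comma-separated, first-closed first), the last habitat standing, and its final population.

Round 1: Ashgrove=15 Briarlake=20 Elkhorn=6 Greywater=16 Ironridge=12 Juniper=13 → close Briarlake (overflow 6)
  20÷5 = 4 each, +1 to first 0
Round 2: Ashgrove=19 Elkhorn=10 Greywater=20 Ironridge=16 Juniper=17 → close Greywater (overflow 10)
  20÷4 = 5 each, +1 to first 0
Round 3: Ashgrove=24 Elkhorn=15 Ironridge=21 Juniper=22 → close Ashgrove (overflow 13)
  24÷3 = 8 each, +1 to first 0
Round 4: Elkhorn=23 Ironridge=29 Juniper=30 → close Juniper (overflow 18)
  30÷2 = 15 each, +1 to first 0
Round 5: Elkhorn=38 Ironridge=44 → close Elkhorn (overflow 32)
  38÷1 = 38 each, +1 to first 0

Closure order: Briarlake, Greywater, Ashgrove, Juniper, Elkhorn
Last habitat: Ironridge with 82 animals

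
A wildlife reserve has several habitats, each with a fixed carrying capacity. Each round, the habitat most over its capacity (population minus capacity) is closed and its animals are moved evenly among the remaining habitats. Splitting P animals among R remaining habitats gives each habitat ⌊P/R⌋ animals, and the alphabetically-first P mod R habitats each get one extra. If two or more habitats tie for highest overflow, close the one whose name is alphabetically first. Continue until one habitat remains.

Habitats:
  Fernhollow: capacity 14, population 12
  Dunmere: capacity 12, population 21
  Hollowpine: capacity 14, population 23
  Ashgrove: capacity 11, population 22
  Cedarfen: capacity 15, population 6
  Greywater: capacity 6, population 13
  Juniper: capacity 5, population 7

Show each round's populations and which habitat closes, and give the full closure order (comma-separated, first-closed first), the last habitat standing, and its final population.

Round 1: Ashgrove=22 Cedarfen=6 Dunmere=21 Fernhollow=12 Greywater=13 Hollowpine=23 Juniper=7 → close Ashgrove (overflow 11)
  22÷6 = 3 each, +1 to first 4
Round 2: Cedarfen=10 Dunmere=25 Fernhollow=16 Greywater=17 Hollowpine=26 Juniper=10 → close Dunmere (overflow 13)
  25÷5 = 5 each, +1 to first 0
Round 3: Cedarfen=15 Fernhollow=21 Greywater=22 Hollowpine=31 Juniper=15 → close Hollowpine (overflow 17)
  31÷4 = 7 each, +1 to first 3
Round 4: Cedarfen=23 Fernhollow=29 Greywater=30 Juniper=22 → close Greywater (overflow 24)
  30÷3 = 10 each, +1 to first 0
Round 5: Cedarfen=33 Fernhollow=39 Juniper=32 → close Juniper (overflow 27)
  32÷2 = 16 each, +1 to first 0
Round 6: Cedarfen=49 Fernhollow=55 → close Fernhollow (overflow 41)
  55÷1 = 55 each, +1 to first 0

Closure order: Ashgrove, Dunmere, Hollowpine, Greywater, Juniper, Fernhollow
Last habitat: Cedarfen with 104 animals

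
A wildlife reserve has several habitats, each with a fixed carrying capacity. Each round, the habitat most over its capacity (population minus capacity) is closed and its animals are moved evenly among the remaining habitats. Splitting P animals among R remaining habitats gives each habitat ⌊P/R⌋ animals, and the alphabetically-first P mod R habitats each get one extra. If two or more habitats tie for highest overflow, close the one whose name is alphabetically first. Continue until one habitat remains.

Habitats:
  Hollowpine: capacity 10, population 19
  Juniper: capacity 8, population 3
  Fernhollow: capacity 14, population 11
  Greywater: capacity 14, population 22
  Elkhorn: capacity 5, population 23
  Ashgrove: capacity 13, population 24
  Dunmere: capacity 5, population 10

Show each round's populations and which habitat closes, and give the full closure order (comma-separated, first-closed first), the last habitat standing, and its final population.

Closure order: Elkhorn, Ashgrove, Greywater, Hollowpine, Dunmere, Fernhollow
Last habitat: Juniper with 112 animals

Round 1: Ashgrove=24 Dunmere=10 Elkhorn=23 Fernhollow=11 Greywater=22 Hollowpine=19 Juniper=3 → close Elkhorn (overflow 18)
  23÷6 = 3 each, +1 to first 5
Round 2: Ashgrove=28 Dunmere=14 Fernhollow=15 Greywater=26 Hollowpine=23 Juniper=6 → close Ashgrove (overflow 15)
  28÷5 = 5 each, +1 to first 3
Round 3: Dunmere=20 Fernhollow=21 Greywater=32 Hollowpine=28 Juniper=11 → close Greywater (overflow 18)
  32÷4 = 8 each, +1 to first 0
Round 4: Dunmere=28 Fernhollow=29 Hollowpine=36 Juniper=19 → close Hollowpine (overflow 26)
  36÷3 = 12 each, +1 to first 0
Round 5: Dunmere=40 Fernhollow=41 Juniper=31 → close Dunmere (overflow 35)
  40÷2 = 20 each, +1 to first 0
Round 6: Fernhollow=61 Juniper=51 → close Fernhollow (overflow 47)
  61÷1 = 61 each, +1 to first 0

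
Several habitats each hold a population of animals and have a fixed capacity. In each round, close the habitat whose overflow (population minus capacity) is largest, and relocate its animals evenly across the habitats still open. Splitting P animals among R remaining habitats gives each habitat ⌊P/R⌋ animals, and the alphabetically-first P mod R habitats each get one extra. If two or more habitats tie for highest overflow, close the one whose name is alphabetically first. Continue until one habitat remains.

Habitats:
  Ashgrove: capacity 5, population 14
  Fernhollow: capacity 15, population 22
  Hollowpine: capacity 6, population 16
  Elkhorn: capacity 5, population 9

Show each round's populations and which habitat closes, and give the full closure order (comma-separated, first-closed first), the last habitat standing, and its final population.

Round 1: Ashgrove=14 Elkhorn=9 Fernhollow=22 Hollowpine=16 → close Hollowpine (overflow 10)
  16÷3 = 5 each, +1 to first 1
Round 2: Ashgrove=20 Elkhorn=14 Fernhollow=27 → close Ashgrove (overflow 15)
  20÷2 = 10 each, +1 to first 0
Round 3: Elkhorn=24 Fernhollow=37 → close Fernhollow (overflow 22)
  37÷1 = 37 each, +1 to first 0

Closure order: Hollowpine, Ashgrove, Fernhollow
Last habitat: Elkhorn with 61 animals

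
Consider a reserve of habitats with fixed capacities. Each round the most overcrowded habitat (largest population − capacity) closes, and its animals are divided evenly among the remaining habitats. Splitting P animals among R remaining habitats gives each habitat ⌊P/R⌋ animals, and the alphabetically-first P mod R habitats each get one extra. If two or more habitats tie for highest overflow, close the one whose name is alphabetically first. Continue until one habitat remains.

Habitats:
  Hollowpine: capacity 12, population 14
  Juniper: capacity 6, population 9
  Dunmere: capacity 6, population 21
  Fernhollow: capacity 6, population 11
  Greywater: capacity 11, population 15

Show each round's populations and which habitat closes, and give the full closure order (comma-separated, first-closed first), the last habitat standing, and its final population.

Round 1: Dunmere=21 Fernhollow=11 Greywater=15 Hollowpine=14 Juniper=9 → close Dunmere (overflow 15)
  21÷4 = 5 each, +1 to first 1
Round 2: Fernhollow=17 Greywater=20 Hollowpine=19 Juniper=14 → close Fernhollow (overflow 11)
  17÷3 = 5 each, +1 to first 2
Round 3: Greywater=26 Hollowpine=25 Juniper=19 → close Greywater (overflow 15)
  26÷2 = 13 each, +1 to first 0
Round 4: Hollowpine=38 Juniper=32 → close Hollowpine (overflow 26)
  38÷1 = 38 each, +1 to first 0

Closure order: Dunmere, Fernhollow, Greywater, Hollowpine
Last habitat: Juniper with 70 animals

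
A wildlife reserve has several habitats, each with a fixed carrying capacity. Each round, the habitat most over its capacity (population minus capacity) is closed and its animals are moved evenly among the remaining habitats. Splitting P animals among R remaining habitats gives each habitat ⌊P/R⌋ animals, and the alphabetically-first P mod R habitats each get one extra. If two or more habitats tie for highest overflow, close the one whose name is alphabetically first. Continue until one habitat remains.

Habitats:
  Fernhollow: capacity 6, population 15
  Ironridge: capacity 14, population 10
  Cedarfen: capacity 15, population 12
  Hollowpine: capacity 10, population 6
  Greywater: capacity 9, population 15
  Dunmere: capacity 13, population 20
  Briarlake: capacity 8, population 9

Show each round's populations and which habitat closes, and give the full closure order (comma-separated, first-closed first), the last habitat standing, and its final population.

Closure order: Fernhollow, Dunmere, Greywater, Briarlake, Cedarfen, Hollowpine
Last habitat: Ironridge with 87 animals

Round 1: Briarlake=9 Cedarfen=12 Dunmere=20 Fernhollow=15 Greywater=15 Hollowpine=6 Ironridge=10 → close Fernhollow (overflow 9)
  15÷6 = 2 each, +1 to first 3
Round 2: Briarlake=12 Cedarfen=15 Dunmere=23 Greywater=17 Hollowpine=8 Ironridge=12 → close Dunmere (overflow 10)
  23÷5 = 4 each, +1 to first 3
Round 3: Briarlake=17 Cedarfen=20 Greywater=22 Hollowpine=12 Ironridge=16 → close Greywater (overflow 13)
  22÷4 = 5 each, +1 to first 2
Round 4: Briarlake=23 Cedarfen=26 Hollowpine=17 Ironridge=21 → close Briarlake (overflow 15)
  23÷3 = 7 each, +1 to first 2
Round 5: Cedarfen=34 Hollowpine=25 Ironridge=28 → close Cedarfen (overflow 19)
  34÷2 = 17 each, +1 to first 0
Round 6: Hollowpine=42 Ironridge=45 → close Hollowpine (overflow 32)
  42÷1 = 42 each, +1 to first 0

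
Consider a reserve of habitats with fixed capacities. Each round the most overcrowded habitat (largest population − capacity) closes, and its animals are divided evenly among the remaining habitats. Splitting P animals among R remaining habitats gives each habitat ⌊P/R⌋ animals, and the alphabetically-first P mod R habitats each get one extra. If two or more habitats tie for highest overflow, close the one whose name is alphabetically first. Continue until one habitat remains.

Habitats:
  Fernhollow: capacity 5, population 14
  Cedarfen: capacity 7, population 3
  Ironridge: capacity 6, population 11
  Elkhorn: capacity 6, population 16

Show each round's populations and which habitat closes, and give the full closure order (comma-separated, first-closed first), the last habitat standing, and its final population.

Closure order: Elkhorn, Fernhollow, Ironridge
Last habitat: Cedarfen with 44 animals

Round 1: Cedarfen=3 Elkhorn=16 Fernhollow=14 Ironridge=11 → close Elkhorn (overflow 10)
  16÷3 = 5 each, +1 to first 1
Round 2: Cedarfen=9 Fernhollow=19 Ironridge=16 → close Fernhollow (overflow 14)
  19÷2 = 9 each, +1 to first 1
Round 3: Cedarfen=19 Ironridge=25 → close Ironridge (overflow 19)
  25÷1 = 25 each, +1 to first 0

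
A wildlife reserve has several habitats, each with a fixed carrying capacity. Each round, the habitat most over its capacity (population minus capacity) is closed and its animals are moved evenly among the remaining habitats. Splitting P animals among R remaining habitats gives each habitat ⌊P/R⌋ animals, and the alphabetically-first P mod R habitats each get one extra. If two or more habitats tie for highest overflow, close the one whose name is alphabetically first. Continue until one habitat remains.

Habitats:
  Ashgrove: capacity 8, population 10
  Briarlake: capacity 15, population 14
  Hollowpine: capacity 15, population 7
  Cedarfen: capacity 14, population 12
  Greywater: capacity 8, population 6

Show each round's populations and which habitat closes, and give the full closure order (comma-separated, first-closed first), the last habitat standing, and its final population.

Closure order: Ashgrove, Briarlake, Cedarfen, Greywater
Last habitat: Hollowpine with 49 animals

Round 1: Ashgrove=10 Briarlake=14 Cedarfen=12 Greywater=6 Hollowpine=7 → close Ashgrove (overflow 2)
  10÷4 = 2 each, +1 to first 2
Round 2: Briarlake=17 Cedarfen=15 Greywater=8 Hollowpine=9 → close Briarlake (overflow 2)
  17÷3 = 5 each, +1 to first 2
Round 3: Cedarfen=21 Greywater=14 Hollowpine=14 → close Cedarfen (overflow 7)
  21÷2 = 10 each, +1 to first 1
Round 4: Greywater=25 Hollowpine=24 → close Greywater (overflow 17)
  25÷1 = 25 each, +1 to first 0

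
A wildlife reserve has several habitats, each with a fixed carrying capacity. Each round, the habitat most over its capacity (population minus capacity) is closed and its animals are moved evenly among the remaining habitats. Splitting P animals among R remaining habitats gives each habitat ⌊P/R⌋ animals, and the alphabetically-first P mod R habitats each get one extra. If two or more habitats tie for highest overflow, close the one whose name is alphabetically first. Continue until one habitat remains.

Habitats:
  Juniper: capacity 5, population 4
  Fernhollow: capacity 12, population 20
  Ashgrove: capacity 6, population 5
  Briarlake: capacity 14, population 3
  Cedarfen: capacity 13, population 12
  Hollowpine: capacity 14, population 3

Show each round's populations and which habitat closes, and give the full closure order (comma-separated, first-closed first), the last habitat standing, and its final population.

Closure order: Fernhollow, Ashgrove, Cedarfen, Juniper, Briarlake
Last habitat: Hollowpine with 47 animals

Round 1: Ashgrove=5 Briarlake=3 Cedarfen=12 Fernhollow=20 Hollowpine=3 Juniper=4 → close Fernhollow (overflow 8)
  20÷5 = 4 each, +1 to first 0
Round 2: Ashgrove=9 Briarlake=7 Cedarfen=16 Hollowpine=7 Juniper=8 → close Ashgrove (overflow 3)
  9÷4 = 2 each, +1 to first 1
Round 3: Briarlake=10 Cedarfen=18 Hollowpine=9 Juniper=10 → close Cedarfen (overflow 5)
  18÷3 = 6 each, +1 to first 0
Round 4: Briarlake=16 Hollowpine=15 Juniper=16 → close Juniper (overflow 11)
  16÷2 = 8 each, +1 to first 0
Round 5: Briarlake=24 Hollowpine=23 → close Briarlake (overflow 10)
  24÷1 = 24 each, +1 to first 0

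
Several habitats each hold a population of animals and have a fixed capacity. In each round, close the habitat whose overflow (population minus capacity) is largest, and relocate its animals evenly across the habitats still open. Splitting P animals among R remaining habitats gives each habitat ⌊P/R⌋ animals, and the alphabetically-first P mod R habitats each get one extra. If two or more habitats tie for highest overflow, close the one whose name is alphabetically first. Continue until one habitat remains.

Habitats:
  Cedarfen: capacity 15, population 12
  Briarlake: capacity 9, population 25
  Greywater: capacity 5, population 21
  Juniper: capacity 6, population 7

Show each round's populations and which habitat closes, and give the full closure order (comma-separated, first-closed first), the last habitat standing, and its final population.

Round 1: Briarlake=25 Cedarfen=12 Greywater=21 Juniper=7 → close Briarlake (overflow 16)
  25÷3 = 8 each, +1 to first 1
Round 2: Cedarfen=21 Greywater=29 Juniper=15 → close Greywater (overflow 24)
  29÷2 = 14 each, +1 to first 1
Round 3: Cedarfen=36 Juniper=29 → close Juniper (overflow 23)
  29÷1 = 29 each, +1 to first 0

Closure order: Briarlake, Greywater, Juniper
Last habitat: Cedarfen with 65 animals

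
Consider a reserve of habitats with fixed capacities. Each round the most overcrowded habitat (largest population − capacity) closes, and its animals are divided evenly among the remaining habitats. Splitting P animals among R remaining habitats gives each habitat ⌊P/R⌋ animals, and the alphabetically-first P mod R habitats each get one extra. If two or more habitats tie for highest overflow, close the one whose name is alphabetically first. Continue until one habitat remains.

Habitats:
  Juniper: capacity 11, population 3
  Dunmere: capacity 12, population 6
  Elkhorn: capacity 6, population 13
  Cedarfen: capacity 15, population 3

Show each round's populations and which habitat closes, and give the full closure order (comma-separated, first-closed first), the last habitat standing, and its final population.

Closure order: Elkhorn, Dunmere, Juniper
Last habitat: Cedarfen with 25 animals

Round 1: Cedarfen=3 Dunmere=6 Elkhorn=13 Juniper=3 → close Elkhorn (overflow 7)
  13÷3 = 4 each, +1 to first 1
Round 2: Cedarfen=8 Dunmere=10 Juniper=7 → close Dunmere (overflow -2)
  10÷2 = 5 each, +1 to first 0
Round 3: Cedarfen=13 Juniper=12 → close Juniper (overflow 1)
  12÷1 = 12 each, +1 to first 0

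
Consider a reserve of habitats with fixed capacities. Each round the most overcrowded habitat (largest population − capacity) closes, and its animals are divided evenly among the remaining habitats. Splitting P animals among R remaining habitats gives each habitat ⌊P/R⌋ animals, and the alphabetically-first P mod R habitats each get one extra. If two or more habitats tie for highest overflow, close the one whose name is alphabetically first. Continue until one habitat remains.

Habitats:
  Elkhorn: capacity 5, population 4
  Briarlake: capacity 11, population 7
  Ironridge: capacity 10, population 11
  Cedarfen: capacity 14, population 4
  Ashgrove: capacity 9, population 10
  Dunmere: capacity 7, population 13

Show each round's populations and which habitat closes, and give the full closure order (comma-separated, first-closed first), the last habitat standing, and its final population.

Closure order: Dunmere, Ashgrove, Ironridge, Briarlake, Elkhorn
Last habitat: Cedarfen with 49 animals

Round 1: Ashgrove=10 Briarlake=7 Cedarfen=4 Dunmere=13 Elkhorn=4 Ironridge=11 → close Dunmere (overflow 6)
  13÷5 = 2 each, +1 to first 3
Round 2: Ashgrove=13 Briarlake=10 Cedarfen=7 Elkhorn=6 Ironridge=13 → close Ashgrove (overflow 4)
  13÷4 = 3 each, +1 to first 1
Round 3: Briarlake=14 Cedarfen=10 Elkhorn=9 Ironridge=16 → close Ironridge (overflow 6)
  16÷3 = 5 each, +1 to first 1
Round 4: Briarlake=20 Cedarfen=15 Elkhorn=14 → close Briarlake (overflow 9)
  20÷2 = 10 each, +1 to first 0
Round 5: Cedarfen=25 Elkhorn=24 → close Elkhorn (overflow 19)
  24÷1 = 24 each, +1 to first 0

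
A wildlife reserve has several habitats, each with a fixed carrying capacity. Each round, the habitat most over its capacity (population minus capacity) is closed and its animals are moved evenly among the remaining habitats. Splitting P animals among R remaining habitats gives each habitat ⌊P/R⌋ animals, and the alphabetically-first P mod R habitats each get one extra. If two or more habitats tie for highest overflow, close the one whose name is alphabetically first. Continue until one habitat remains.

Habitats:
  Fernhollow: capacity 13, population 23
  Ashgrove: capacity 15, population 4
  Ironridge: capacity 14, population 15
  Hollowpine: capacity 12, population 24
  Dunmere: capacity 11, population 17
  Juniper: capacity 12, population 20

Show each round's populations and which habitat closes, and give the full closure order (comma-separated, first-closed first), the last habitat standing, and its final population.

Closure order: Hollowpine, Fernhollow, Juniper, Dunmere, Ironridge
Last habitat: Ashgrove with 103 animals

Round 1: Ashgrove=4 Dunmere=17 Fernhollow=23 Hollowpine=24 Ironridge=15 Juniper=20 → close Hollowpine (overflow 12)
  24÷5 = 4 each, +1 to first 4
Round 2: Ashgrove=9 Dunmere=22 Fernhollow=28 Ironridge=20 Juniper=24 → close Fernhollow (overflow 15)
  28÷4 = 7 each, +1 to first 0
Round 3: Ashgrove=16 Dunmere=29 Ironridge=27 Juniper=31 → close Juniper (overflow 19)
  31÷3 = 10 each, +1 to first 1
Round 4: Ashgrove=27 Dunmere=39 Ironridge=37 → close Dunmere (overflow 28)
  39÷2 = 19 each, +1 to first 1
Round 5: Ashgrove=47 Ironridge=56 → close Ironridge (overflow 42)
  56÷1 = 56 each, +1 to first 0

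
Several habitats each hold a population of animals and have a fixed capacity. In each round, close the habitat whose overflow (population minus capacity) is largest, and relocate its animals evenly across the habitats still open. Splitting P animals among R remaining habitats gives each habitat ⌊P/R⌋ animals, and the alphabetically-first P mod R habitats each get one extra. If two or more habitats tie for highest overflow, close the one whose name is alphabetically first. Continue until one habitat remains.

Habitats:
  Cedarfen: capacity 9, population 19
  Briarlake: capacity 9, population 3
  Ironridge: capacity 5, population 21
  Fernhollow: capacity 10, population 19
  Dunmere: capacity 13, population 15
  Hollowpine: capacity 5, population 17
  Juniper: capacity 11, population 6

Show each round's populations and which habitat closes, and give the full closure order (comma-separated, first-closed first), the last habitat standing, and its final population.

Closure order: Ironridge, Hollowpine, Cedarfen, Fernhollow, Dunmere, Briarlake
Last habitat: Juniper with 100 animals

Round 1: Briarlake=3 Cedarfen=19 Dunmere=15 Fernhollow=19 Hollowpine=17 Ironridge=21 Juniper=6 → close Ironridge (overflow 16)
  21÷6 = 3 each, +1 to first 3
Round 2: Briarlake=7 Cedarfen=23 Dunmere=19 Fernhollow=22 Hollowpine=20 Juniper=9 → close Hollowpine (overflow 15)
  20÷5 = 4 each, +1 to first 0
Round 3: Briarlake=11 Cedarfen=27 Dunmere=23 Fernhollow=26 Juniper=13 → close Cedarfen (overflow 18)
  27÷4 = 6 each, +1 to first 3
Round 4: Briarlake=18 Dunmere=30 Fernhollow=33 Juniper=19 → close Fernhollow (overflow 23)
  33÷3 = 11 each, +1 to first 0
Round 5: Briarlake=29 Dunmere=41 Juniper=30 → close Dunmere (overflow 28)
  41÷2 = 20 each, +1 to first 1
Round 6: Briarlake=50 Juniper=50 → close Briarlake (overflow 41)
  50÷1 = 50 each, +1 to first 0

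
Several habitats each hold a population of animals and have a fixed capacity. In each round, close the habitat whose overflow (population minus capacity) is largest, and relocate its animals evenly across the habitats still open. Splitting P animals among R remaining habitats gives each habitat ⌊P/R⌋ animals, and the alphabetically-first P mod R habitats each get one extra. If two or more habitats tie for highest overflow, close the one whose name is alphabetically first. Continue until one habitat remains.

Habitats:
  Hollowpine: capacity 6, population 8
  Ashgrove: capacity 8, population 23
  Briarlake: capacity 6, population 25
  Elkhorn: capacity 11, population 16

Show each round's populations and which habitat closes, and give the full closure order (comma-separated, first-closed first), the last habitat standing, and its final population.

Closure order: Briarlake, Ashgrove, Elkhorn
Last habitat: Hollowpine with 72 animals

Round 1: Ashgrove=23 Briarlake=25 Elkhorn=16 Hollowpine=8 → close Briarlake (overflow 19)
  25÷3 = 8 each, +1 to first 1
Round 2: Ashgrove=32 Elkhorn=24 Hollowpine=16 → close Ashgrove (overflow 24)
  32÷2 = 16 each, +1 to first 0
Round 3: Elkhorn=40 Hollowpine=32 → close Elkhorn (overflow 29)
  40÷1 = 40 each, +1 to first 0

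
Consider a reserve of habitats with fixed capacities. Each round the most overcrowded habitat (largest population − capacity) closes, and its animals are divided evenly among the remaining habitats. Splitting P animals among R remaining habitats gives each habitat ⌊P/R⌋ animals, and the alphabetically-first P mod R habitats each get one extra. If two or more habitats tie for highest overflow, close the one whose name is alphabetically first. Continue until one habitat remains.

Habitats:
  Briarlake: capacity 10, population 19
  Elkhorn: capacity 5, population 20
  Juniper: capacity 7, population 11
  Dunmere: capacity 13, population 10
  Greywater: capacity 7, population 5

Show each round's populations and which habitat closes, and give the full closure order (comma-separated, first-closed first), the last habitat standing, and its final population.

Round 1: Briarlake=19 Dunmere=10 Elkhorn=20 Greywater=5 Juniper=11 → close Elkhorn (overflow 15)
  20÷4 = 5 each, +1 to first 0
Round 2: Briarlake=24 Dunmere=15 Greywater=10 Juniper=16 → close Briarlake (overflow 14)
  24÷3 = 8 each, +1 to first 0
Round 3: Dunmere=23 Greywater=18 Juniper=24 → close Juniper (overflow 17)
  24÷2 = 12 each, +1 to first 0
Round 4: Dunmere=35 Greywater=30 → close Greywater (overflow 23)
  30÷1 = 30 each, +1 to first 0

Closure order: Elkhorn, Briarlake, Juniper, Greywater
Last habitat: Dunmere with 65 animals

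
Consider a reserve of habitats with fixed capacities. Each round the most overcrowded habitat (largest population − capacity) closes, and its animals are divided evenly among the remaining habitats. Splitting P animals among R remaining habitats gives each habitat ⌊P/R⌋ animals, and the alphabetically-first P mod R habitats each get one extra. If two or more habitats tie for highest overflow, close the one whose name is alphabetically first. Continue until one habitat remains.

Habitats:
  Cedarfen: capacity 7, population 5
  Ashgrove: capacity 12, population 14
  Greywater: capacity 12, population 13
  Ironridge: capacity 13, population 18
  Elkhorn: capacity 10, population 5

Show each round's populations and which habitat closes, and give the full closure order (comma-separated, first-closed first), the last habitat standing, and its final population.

Round 1: Ashgrove=14 Cedarfen=5 Elkhorn=5 Greywater=13 Ironridge=18 → close Ironridge (overflow 5)
  18÷4 = 4 each, +1 to first 2
Round 2: Ashgrove=19 Cedarfen=10 Elkhorn=9 Greywater=17 → close Ashgrove (overflow 7)
  19÷3 = 6 each, +1 to first 1
Round 3: Cedarfen=17 Elkhorn=15 Greywater=23 → close Greywater (overflow 11)
  23÷2 = 11 each, +1 to first 1
Round 4: Cedarfen=29 Elkhorn=26 → close Cedarfen (overflow 22)
  29÷1 = 29 each, +1 to first 0

Closure order: Ironridge, Ashgrove, Greywater, Cedarfen
Last habitat: Elkhorn with 55 animals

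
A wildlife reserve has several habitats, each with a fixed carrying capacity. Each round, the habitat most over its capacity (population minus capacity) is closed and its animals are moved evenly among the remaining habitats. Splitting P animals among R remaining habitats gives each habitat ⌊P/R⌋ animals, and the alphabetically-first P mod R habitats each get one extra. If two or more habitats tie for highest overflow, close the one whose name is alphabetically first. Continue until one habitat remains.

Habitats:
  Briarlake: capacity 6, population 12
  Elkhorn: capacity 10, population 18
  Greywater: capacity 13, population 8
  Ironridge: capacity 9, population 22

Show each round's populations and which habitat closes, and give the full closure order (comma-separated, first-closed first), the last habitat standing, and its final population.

Closure order: Ironridge, Elkhorn, Briarlake
Last habitat: Greywater with 60 animals

Round 1: Briarlake=12 Elkhorn=18 Greywater=8 Ironridge=22 → close Ironridge (overflow 13)
  22÷3 = 7 each, +1 to first 1
Round 2: Briarlake=20 Elkhorn=25 Greywater=15 → close Elkhorn (overflow 15)
  25÷2 = 12 each, +1 to first 1
Round 3: Briarlake=33 Greywater=27 → close Briarlake (overflow 27)
  33÷1 = 33 each, +1 to first 0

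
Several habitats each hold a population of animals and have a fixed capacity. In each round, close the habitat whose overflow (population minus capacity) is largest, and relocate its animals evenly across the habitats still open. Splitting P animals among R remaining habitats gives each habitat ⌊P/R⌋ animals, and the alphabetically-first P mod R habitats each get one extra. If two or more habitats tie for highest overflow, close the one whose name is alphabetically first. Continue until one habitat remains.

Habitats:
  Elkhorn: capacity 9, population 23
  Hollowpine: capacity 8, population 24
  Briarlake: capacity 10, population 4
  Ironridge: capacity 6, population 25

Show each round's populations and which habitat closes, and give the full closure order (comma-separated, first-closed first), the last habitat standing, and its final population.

Round 1: Briarlake=4 Elkhorn=23 Hollowpine=24 Ironridge=25 → close Ironridge (overflow 19)
  25÷3 = 8 each, +1 to first 1
Round 2: Briarlake=13 Elkhorn=31 Hollowpine=32 → close Hollowpine (overflow 24)
  32÷2 = 16 each, +1 to first 0
Round 3: Briarlake=29 Elkhorn=47 → close Elkhorn (overflow 38)
  47÷1 = 47 each, +1 to first 0

Closure order: Ironridge, Hollowpine, Elkhorn
Last habitat: Briarlake with 76 animals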